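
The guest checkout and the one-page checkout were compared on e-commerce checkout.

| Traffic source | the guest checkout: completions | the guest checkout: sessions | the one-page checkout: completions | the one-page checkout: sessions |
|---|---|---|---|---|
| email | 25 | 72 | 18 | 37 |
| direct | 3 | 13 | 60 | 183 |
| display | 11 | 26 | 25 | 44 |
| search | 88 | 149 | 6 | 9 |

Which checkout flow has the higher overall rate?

Email: the guest checkout 25/72 = 34.7%, the one-page checkout 18/37 = 48.6% → the one-page checkout
Direct: the guest checkout 3/13 = 23.1%, the one-page checkout 60/183 = 32.8% → the one-page checkout
Display: the guest checkout 11/26 = 42.3%, the one-page checkout 25/44 = 56.8% → the one-page checkout
Search: the guest checkout 88/149 = 59.1%, the one-page checkout 6/9 = 66.7% → the one-page checkout
Overall: the guest checkout 127/260 = 48.8%, the one-page checkout 109/273 = 39.9% → the guest checkout
(The one-page checkout wins every traffic group but the guest checkout wins overall — the one-page checkout's sessions skew toward the low-rate direct group.)

the guest checkout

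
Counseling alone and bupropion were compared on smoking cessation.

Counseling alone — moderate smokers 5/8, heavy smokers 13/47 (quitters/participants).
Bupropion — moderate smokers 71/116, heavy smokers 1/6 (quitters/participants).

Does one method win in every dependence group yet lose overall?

Yes

Moderate smokers: counseling alone 5/8 = 62.5%, bupropion 71/116 = 61.2% → counseling alone
Heavy smokers: counseling alone 13/47 = 27.7%, bupropion 1/6 = 16.7% → counseling alone
Overall: counseling alone 18/55 = 32.7%, bupropion 72/122 = 59.0% → bupropion
Counseling alone wins each dependence group but bupropion wins overall — the comparison reverses. Counseling alone's participants skew toward heavy smokers, which has a lower base rate.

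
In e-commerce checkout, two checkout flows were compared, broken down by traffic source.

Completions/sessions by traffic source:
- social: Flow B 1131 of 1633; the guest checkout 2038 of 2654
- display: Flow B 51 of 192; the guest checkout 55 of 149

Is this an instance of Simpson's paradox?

Social: Flow B 1131/1633 = 69.3%, the guest checkout 2038/2654 = 76.8% → the guest checkout
Display: Flow B 51/192 = 26.6%, the guest checkout 55/149 = 36.9% → the guest checkout
Overall: Flow B 1182/1825 = 64.8%, the guest checkout 2093/2803 = 74.7% → the guest checkout
The guest checkout wins overall and in every traffic group — no reversal.

No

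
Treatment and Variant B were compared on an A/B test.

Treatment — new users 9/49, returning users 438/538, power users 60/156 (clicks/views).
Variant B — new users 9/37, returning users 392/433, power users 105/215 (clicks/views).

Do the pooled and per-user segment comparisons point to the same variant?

New users: Treatment 9/49 = 18.4%, Variant B 9/37 = 24.3% → Variant B
Returning users: Treatment 438/538 = 81.4%, Variant B 392/433 = 90.5% → Variant B
Power users: Treatment 60/156 = 38.5%, Variant B 105/215 = 48.8% → Variant B
Overall: Treatment 507/743 = 68.2%, Variant B 506/685 = 73.9% → Variant B
Variant B wins overall and in every user group — no reversal.

Yes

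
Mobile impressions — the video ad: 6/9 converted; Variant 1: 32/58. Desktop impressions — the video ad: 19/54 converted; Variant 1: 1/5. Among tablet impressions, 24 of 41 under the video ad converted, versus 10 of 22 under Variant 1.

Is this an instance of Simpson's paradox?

Mobile: the video ad 6/9 = 66.7%, Variant 1 32/58 = 55.2% → the video ad
Desktop: the video ad 19/54 = 35.2%, Variant 1 1/5 = 20.0% → the video ad
Tablet: the video ad 24/41 = 58.5%, Variant 1 10/22 = 45.5% → the video ad
Overall: the video ad 49/104 = 47.1%, Variant 1 43/85 = 50.6% → Variant 1
The video ad wins each device group but Variant 1 wins overall — the comparison reverses. The video ad's impressions skew toward desktop, which has a lower base rate.

Yes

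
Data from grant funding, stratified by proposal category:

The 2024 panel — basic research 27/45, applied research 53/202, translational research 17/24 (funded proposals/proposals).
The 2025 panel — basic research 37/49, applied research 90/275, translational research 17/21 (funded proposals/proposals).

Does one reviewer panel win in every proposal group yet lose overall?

No

Basic research: the 2024 panel 27/45 = 60.0%, the 2025 panel 37/49 = 75.5% → the 2025 panel
Applied research: the 2024 panel 53/202 = 26.2%, the 2025 panel 90/275 = 32.7% → the 2025 panel
Translational research: the 2024 panel 17/24 = 70.8%, the 2025 panel 17/21 = 81.0% → the 2025 panel
Overall: the 2024 panel 97/271 = 35.8%, the 2025 panel 144/345 = 41.7% → the 2025 panel
The 2025 panel wins overall and in every proposal group — no reversal.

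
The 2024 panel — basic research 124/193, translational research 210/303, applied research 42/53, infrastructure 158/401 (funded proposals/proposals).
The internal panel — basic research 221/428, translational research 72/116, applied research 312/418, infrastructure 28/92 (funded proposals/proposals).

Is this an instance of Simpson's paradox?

Basic research: the 2024 panel 124/193 = 64.2%, the internal panel 221/428 = 51.6% → the 2024 panel
Translational research: the 2024 panel 210/303 = 69.3%, the internal panel 72/116 = 62.1% → the 2024 panel
Applied research: the 2024 panel 42/53 = 79.2%, the internal panel 312/418 = 74.6% → the 2024 panel
Infrastructure: the 2024 panel 158/401 = 39.4%, the internal panel 28/92 = 30.4% → the 2024 panel
Overall: the 2024 panel 534/950 = 56.2%, the internal panel 633/1054 = 60.1% → the internal panel
The 2024 panel wins each proposal group but the internal panel wins overall — the comparison reverses. The 2024 panel's proposals skew toward infrastructure, which has a lower base rate.

Yes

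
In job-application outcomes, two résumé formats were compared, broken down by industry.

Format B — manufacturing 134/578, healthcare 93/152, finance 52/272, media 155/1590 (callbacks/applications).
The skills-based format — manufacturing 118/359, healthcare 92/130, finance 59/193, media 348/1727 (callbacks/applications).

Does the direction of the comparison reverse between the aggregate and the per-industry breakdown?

Manufacturing: Format B 134/578 = 23.2%, the skills-based format 118/359 = 32.9% → the skills-based format
Healthcare: Format B 93/152 = 61.2%, the skills-based format 92/130 = 70.8% → the skills-based format
Finance: Format B 52/272 = 19.1%, the skills-based format 59/193 = 30.6% → the skills-based format
Media: Format B 155/1590 = 9.7%, the skills-based format 348/1727 = 20.2% → the skills-based format
Overall: Format B 434/2592 = 16.7%, the skills-based format 617/2409 = 25.6% → the skills-based format
The skills-based format wins overall and in every industry group — no reversal.

No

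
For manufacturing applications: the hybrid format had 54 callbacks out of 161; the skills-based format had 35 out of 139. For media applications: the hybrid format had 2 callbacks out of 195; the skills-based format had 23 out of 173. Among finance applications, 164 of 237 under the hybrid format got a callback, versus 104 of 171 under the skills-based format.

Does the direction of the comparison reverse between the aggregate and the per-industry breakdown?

Manufacturing: the hybrid format 54/161 = 33.5%, the skills-based format 35/139 = 25.2% → the hybrid format
Media: the hybrid format 2/195 = 1.0%, the skills-based format 23/173 = 13.3% → the skills-based format
Finance: the hybrid format 164/237 = 69.2%, the skills-based format 104/171 = 60.8% → the hybrid format
Overall: the hybrid format 220/593 = 37.1%, the skills-based format 162/483 = 33.5% → the hybrid format
Neither sweeps: the hybrid format wins 2 of 3 groups, the skills-based format wins 1. The hybrid format wins overall but not every group — no Simpson reversal.

No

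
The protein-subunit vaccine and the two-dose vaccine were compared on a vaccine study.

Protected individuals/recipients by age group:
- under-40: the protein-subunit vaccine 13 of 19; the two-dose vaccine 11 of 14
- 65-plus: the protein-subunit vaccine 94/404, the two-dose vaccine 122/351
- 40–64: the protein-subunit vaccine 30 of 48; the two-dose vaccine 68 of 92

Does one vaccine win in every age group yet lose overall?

No

Under-40: the protein-subunit vaccine 13/19 = 68.4%, the two-dose vaccine 11/14 = 78.6% → the two-dose vaccine
65-plus: the protein-subunit vaccine 94/404 = 23.3%, the two-dose vaccine 122/351 = 34.8% → the two-dose vaccine
40–64: the protein-subunit vaccine 30/48 = 62.5%, the two-dose vaccine 68/92 = 73.9% → the two-dose vaccine
Overall: the protein-subunit vaccine 137/471 = 29.1%, the two-dose vaccine 201/457 = 44.0% → the two-dose vaccine
The two-dose vaccine wins overall and in every age group — no reversal.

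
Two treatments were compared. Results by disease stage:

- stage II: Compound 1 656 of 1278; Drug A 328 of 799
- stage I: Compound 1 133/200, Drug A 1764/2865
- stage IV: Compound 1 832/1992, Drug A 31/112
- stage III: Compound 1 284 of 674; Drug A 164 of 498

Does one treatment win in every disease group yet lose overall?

Yes

Stage II: Compound 1 656/1278 = 51.3%, Drug A 328/799 = 41.1% → Compound 1
Stage I: Compound 1 133/200 = 66.5%, Drug A 1764/2865 = 61.6% → Compound 1
Stage IV: Compound 1 832/1992 = 41.8%, Drug A 31/112 = 27.7% → Compound 1
Stage III: Compound 1 284/674 = 42.1%, Drug A 164/498 = 32.9% → Compound 1
Overall: Compound 1 1905/4144 = 46.0%, Drug A 2287/4274 = 53.5% → Drug A
Compound 1 wins each disease group but Drug A wins overall — the comparison reverses. Compound 1's patients skew toward stage IV, which has a lower base rate.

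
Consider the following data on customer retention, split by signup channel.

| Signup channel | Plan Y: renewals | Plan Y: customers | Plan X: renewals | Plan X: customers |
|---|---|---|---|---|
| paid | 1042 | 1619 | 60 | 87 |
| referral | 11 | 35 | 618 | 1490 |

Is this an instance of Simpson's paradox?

Paid: Plan Y 1042/1619 = 64.4%, Plan X 60/87 = 69.0% → Plan X
Referral: Plan Y 11/35 = 31.4%, Plan X 618/1490 = 41.5% → Plan X
Overall: Plan Y 1053/1654 = 63.7%, Plan X 678/1577 = 43.0% → Plan Y
Plan X wins each signup group but Plan Y wins overall — the comparison reverses. Plan X's customers skew toward referral, which has a lower base rate.

Yes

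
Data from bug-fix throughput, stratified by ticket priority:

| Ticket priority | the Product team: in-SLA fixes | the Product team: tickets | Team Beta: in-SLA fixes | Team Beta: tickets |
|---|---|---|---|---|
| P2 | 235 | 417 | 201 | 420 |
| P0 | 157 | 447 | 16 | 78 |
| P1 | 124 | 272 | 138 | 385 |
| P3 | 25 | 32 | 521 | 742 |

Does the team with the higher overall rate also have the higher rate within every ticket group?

No

P2: the Product team 235/417 = 56.4%, Team Beta 201/420 = 47.9% → the Product team
P0: the Product team 157/447 = 35.1%, Team Beta 16/78 = 20.5% → the Product team
P1: the Product team 124/272 = 45.6%, Team Beta 138/385 = 35.8% → the Product team
P3: the Product team 25/32 = 78.1%, Team Beta 521/742 = 70.2% → the Product team
Overall: the Product team 541/1168 = 46.3%, Team Beta 876/1625 = 53.9% → Team Beta
The Product team wins each ticket group but Team Beta wins overall — the comparison reverses. The Product team's tickets skew toward P0, which has a lower base rate.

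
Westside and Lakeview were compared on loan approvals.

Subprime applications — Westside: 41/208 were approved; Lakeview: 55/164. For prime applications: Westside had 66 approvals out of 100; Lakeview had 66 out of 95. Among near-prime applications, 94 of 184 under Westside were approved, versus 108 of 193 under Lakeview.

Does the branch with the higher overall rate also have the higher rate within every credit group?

Yes

Subprime: Westside 41/208 = 19.7%, Lakeview 55/164 = 33.5% → Lakeview
Prime: Westside 66/100 = 66.0%, Lakeview 66/95 = 69.5% → Lakeview
Near-prime: Westside 94/184 = 51.1%, Lakeview 108/193 = 56.0% → Lakeview
Overall: Westside 201/492 = 40.9%, Lakeview 229/452 = 50.7% → Lakeview
Lakeview wins overall and in every credit group — no reversal.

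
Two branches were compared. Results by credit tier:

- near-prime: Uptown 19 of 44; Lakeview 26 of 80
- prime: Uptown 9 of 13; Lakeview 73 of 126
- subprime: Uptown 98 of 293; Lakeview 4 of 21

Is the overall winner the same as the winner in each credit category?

No

Near-prime: Uptown 19/44 = 43.2%, Lakeview 26/80 = 32.5% → Uptown
Prime: Uptown 9/13 = 69.2%, Lakeview 73/126 = 57.9% → Uptown
Subprime: Uptown 98/293 = 33.4%, Lakeview 4/21 = 19.0% → Uptown
Overall: Uptown 126/350 = 36.0%, Lakeview 103/227 = 45.4% → Lakeview
Uptown wins each credit group but Lakeview wins overall — the comparison reverses. Uptown's applications skew toward subprime, which has a lower base rate.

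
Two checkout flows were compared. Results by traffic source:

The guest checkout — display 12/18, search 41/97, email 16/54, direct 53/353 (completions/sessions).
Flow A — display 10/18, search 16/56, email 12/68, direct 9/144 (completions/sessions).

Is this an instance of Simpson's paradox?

Display: the guest checkout 12/18 = 66.7%, Flow A 10/18 = 55.6% → the guest checkout
Search: the guest checkout 41/97 = 42.3%, Flow A 16/56 = 28.6% → the guest checkout
Email: the guest checkout 16/54 = 29.6%, Flow A 12/68 = 17.6% → the guest checkout
Direct: the guest checkout 53/353 = 15.0%, Flow A 9/144 = 6.2% → the guest checkout
Overall: the guest checkout 122/522 = 23.4%, Flow A 47/286 = 16.4% → the guest checkout
The guest checkout wins overall and in every traffic group — no reversal.

No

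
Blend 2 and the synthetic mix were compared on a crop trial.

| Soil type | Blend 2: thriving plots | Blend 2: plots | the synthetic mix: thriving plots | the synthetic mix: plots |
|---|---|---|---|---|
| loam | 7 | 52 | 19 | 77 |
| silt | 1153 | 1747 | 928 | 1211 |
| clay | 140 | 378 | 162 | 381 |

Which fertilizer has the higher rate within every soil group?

Loam: Blend 2 7/52 = 13.5%, the synthetic mix 19/77 = 24.7% → the synthetic mix
Silt: Blend 2 1153/1747 = 66.0%, the synthetic mix 928/1211 = 76.6% → the synthetic mix
Clay: Blend 2 140/378 = 37.0%, the synthetic mix 162/381 = 42.5% → the synthetic mix
The synthetic mix has the higher rate in all 3 groups.

the synthetic mix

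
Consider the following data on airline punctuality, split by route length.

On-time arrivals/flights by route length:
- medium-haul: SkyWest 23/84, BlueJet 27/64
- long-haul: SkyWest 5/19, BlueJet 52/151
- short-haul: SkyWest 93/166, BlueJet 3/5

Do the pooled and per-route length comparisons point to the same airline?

No

Medium-haul: SkyWest 23/84 = 27.4%, BlueJet 27/64 = 42.2% → BlueJet
Long-haul: SkyWest 5/19 = 26.3%, BlueJet 52/151 = 34.4% → BlueJet
Short-haul: SkyWest 93/166 = 56.0%, BlueJet 3/5 = 60.0% → BlueJet
Overall: SkyWest 121/269 = 45.0%, BlueJet 82/220 = 37.3% → SkyWest
BlueJet wins each route group but SkyWest wins overall — the comparison reverses. BlueJet's flights skew toward long-haul, which has a lower base rate.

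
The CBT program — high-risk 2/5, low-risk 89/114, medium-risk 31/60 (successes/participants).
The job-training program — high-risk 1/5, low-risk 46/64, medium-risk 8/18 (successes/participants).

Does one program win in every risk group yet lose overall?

High-risk: the CBT program 2/5 = 40.0%, the job-training program 1/5 = 20.0% → the CBT program
Low-risk: the CBT program 89/114 = 78.1%, the job-training program 46/64 = 71.9% → the CBT program
Medium-risk: the CBT program 31/60 = 51.7%, the job-training program 8/18 = 44.4% → the CBT program
Overall: the CBT program 122/179 = 68.2%, the job-training program 55/87 = 63.2% → the CBT program
The CBT program wins overall and in every risk group — no reversal.

No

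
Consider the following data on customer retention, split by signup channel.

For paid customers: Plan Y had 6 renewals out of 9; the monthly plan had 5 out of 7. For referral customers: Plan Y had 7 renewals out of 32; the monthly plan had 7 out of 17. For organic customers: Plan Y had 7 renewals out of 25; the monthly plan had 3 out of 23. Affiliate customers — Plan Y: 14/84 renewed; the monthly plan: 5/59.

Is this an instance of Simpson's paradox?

No

Paid: Plan Y 6/9 = 66.7%, the monthly plan 5/7 = 71.4% → the monthly plan
Referral: Plan Y 7/32 = 21.9%, the monthly plan 7/17 = 41.2% → the monthly plan
Organic: Plan Y 7/25 = 28.0%, the monthly plan 3/23 = 13.0% → Plan Y
Affiliate: Plan Y 14/84 = 16.7%, the monthly plan 5/59 = 8.5% → Plan Y
Overall: Plan Y 34/150 = 22.7%, the monthly plan 20/106 = 18.9% → Plan Y
Neither sweeps: Plan Y wins 2 of 4 groups, the monthly plan wins 2. Plan Y wins overall but not every group — no Simpson reversal.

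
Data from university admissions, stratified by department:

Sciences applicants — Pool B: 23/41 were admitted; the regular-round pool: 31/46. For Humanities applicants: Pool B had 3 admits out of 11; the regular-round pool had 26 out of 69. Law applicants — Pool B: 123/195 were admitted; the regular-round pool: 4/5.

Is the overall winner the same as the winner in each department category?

No

Sciences: Pool B 23/41 = 56.1%, the regular-round pool 31/46 = 67.4% → the regular-round pool
Humanities: Pool B 3/11 = 27.3%, the regular-round pool 26/69 = 37.7% → the regular-round pool
Law: Pool B 123/195 = 63.1%, the regular-round pool 4/5 = 80.0% → the regular-round pool
Overall: Pool B 149/247 = 60.3%, the regular-round pool 61/120 = 50.8% → Pool B
The regular-round pool wins each department group but Pool B wins overall — the comparison reverses. The regular-round pool's applicants skew toward Humanities, which has a lower base rate.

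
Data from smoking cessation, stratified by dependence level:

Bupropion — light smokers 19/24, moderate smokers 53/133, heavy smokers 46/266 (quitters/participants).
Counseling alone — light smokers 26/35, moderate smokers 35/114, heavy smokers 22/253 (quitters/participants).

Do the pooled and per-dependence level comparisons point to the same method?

Yes

Light smokers: bupropion 19/24 = 79.2%, counseling alone 26/35 = 74.3% → bupropion
Moderate smokers: bupropion 53/133 = 39.8%, counseling alone 35/114 = 30.7% → bupropion
Heavy smokers: bupropion 46/266 = 17.3%, counseling alone 22/253 = 8.7% → bupropion
Overall: bupropion 118/423 = 27.9%, counseling alone 83/402 = 20.6% → bupropion
Bupropion wins overall and in every dependence group — no reversal.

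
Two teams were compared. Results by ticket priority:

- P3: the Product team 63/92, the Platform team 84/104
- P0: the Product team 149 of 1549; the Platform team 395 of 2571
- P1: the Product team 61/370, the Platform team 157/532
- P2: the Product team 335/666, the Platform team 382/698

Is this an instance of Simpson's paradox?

No

P3: the Product team 63/92 = 68.5%, the Platform team 84/104 = 80.8% → the Platform team
P0: the Product team 149/1549 = 9.6%, the Platform team 395/2571 = 15.4% → the Platform team
P1: the Product team 61/370 = 16.5%, the Platform team 157/532 = 29.5% → the Platform team
P2: the Product team 335/666 = 50.3%, the Platform team 382/698 = 54.7% → the Platform team
Overall: the Product team 608/2677 = 22.7%, the Platform team 1018/3905 = 26.1% → the Platform team
The Platform team wins overall and in every ticket group — no reversal.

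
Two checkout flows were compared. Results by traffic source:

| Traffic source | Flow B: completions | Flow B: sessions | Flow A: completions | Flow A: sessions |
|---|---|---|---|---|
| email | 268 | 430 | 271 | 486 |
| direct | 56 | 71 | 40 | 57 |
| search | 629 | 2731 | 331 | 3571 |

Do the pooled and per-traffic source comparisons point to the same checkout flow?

Yes

Email: Flow B 268/430 = 62.3%, Flow A 271/486 = 55.8% → Flow B
Direct: Flow B 56/71 = 78.9%, Flow A 40/57 = 70.2% → Flow B
Search: Flow B 629/2731 = 23.0%, Flow A 331/3571 = 9.3% → Flow B
Overall: Flow B 953/3232 = 29.5%, Flow A 642/4114 = 15.6% → Flow B
Flow B wins overall and in every traffic group — no reversal.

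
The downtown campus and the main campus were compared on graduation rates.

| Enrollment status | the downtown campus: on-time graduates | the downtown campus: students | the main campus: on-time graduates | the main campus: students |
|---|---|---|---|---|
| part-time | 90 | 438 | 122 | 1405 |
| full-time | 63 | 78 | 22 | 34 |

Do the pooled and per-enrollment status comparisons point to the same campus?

Part-time: the downtown campus 90/438 = 20.5%, the main campus 122/1405 = 8.7% → the downtown campus
Full-time: the downtown campus 63/78 = 80.8%, the main campus 22/34 = 64.7% → the downtown campus
Overall: the downtown campus 153/516 = 29.7%, the main campus 144/1439 = 10.0% → the downtown campus
The downtown campus wins overall and in every enrollment group — no reversal.

Yes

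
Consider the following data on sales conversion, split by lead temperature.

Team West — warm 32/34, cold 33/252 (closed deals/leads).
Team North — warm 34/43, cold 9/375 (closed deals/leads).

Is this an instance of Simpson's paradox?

Warm: Team West 32/34 = 94.1%, Team North 34/43 = 79.1% → Team West
Cold: Team West 33/252 = 13.1%, Team North 9/375 = 2.4% → Team West
Overall: Team West 65/286 = 22.7%, Team North 43/418 = 10.3% → Team West
Team West wins overall and in every lead group — no reversal.

No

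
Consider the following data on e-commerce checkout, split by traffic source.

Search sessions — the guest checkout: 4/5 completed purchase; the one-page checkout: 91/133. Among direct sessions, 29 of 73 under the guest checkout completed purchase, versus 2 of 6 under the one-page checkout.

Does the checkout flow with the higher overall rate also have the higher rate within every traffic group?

Search: the guest checkout 4/5 = 80.0%, the one-page checkout 91/133 = 68.4% → the guest checkout
Direct: the guest checkout 29/73 = 39.7%, the one-page checkout 2/6 = 33.3% → the guest checkout
Overall: the guest checkout 33/78 = 42.3%, the one-page checkout 93/139 = 66.9% → the one-page checkout
The guest checkout wins each traffic group but the one-page checkout wins overall — the comparison reverses. The guest checkout's sessions skew toward direct, which has a lower base rate.

No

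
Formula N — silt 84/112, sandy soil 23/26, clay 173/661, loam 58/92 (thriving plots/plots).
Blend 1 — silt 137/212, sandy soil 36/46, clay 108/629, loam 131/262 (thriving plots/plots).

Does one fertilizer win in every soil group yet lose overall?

No

Silt: Formula N 84/112 = 75.0%, Blend 1 137/212 = 64.6% → Formula N
Sandy soil: Formula N 23/26 = 88.5%, Blend 1 36/46 = 78.3% → Formula N
Clay: Formula N 173/661 = 26.2%, Blend 1 108/629 = 17.2% → Formula N
Loam: Formula N 58/92 = 63.0%, Blend 1 131/262 = 50.0% → Formula N
Overall: Formula N 338/891 = 37.9%, Blend 1 412/1149 = 35.9% → Formula N
Formula N wins overall and in every soil group — no reversal.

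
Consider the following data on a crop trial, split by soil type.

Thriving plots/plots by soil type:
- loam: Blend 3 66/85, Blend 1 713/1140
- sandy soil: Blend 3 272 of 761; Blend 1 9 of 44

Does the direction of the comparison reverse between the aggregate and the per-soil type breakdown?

Yes

Loam: Blend 3 66/85 = 77.6%, Blend 1 713/1140 = 62.5% → Blend 3
Sandy soil: Blend 3 272/761 = 35.7%, Blend 1 9/44 = 20.5% → Blend 3
Overall: Blend 3 338/846 = 40.0%, Blend 1 722/1184 = 61.0% → Blend 1
Blend 3 wins each soil group but Blend 1 wins overall — the comparison reverses. Blend 3's plots skew toward sandy soil, which has a lower base rate.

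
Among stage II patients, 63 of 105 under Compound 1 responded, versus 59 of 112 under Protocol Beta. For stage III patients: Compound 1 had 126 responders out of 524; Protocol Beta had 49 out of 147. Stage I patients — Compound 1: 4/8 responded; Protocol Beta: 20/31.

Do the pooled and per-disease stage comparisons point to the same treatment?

Stage II: Compound 1 63/105 = 60.0%, Protocol Beta 59/112 = 52.7% → Compound 1
Stage III: Compound 1 126/524 = 24.0%, Protocol Beta 49/147 = 33.3% → Protocol Beta
Stage I: Compound 1 4/8 = 50.0%, Protocol Beta 20/31 = 64.5% → Protocol Beta
Overall: Compound 1 193/637 = 30.3%, Protocol Beta 128/290 = 44.1% → Protocol Beta
Neither sweeps: Compound 1 wins 1 of 3 groups, Protocol Beta wins 2. Protocol Beta wins overall but not every group — no Simpson reversal.

No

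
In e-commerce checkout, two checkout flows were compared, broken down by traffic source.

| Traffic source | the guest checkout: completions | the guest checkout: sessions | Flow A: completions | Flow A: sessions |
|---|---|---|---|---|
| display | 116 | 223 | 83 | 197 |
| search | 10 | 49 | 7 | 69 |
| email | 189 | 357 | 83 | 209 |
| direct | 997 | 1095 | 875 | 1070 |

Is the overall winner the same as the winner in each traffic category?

Yes

Display: the guest checkout 116/223 = 52.0%, Flow A 83/197 = 42.1% → the guest checkout
Search: the guest checkout 10/49 = 20.4%, Flow A 7/69 = 10.1% → the guest checkout
Email: the guest checkout 189/357 = 52.9%, Flow A 83/209 = 39.7% → the guest checkout
Direct: the guest checkout 997/1095 = 91.1%, Flow A 875/1070 = 81.8% → the guest checkout
Overall: the guest checkout 1312/1724 = 76.1%, Flow A 1048/1545 = 67.8% → the guest checkout
The guest checkout wins overall and in every traffic group — no reversal.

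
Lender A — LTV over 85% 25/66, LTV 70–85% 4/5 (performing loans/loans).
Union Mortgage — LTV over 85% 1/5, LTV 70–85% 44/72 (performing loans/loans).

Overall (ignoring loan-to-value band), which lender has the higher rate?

LTV over 85%: Lender A 25/66 = 37.9%, Union Mortgage 1/5 = 20.0% → Lender A
LTV 70–85%: Lender A 4/5 = 80.0%, Union Mortgage 44/72 = 61.1% → Lender A
Overall: Lender A 29/71 = 40.8%, Union Mortgage 45/77 = 58.4% → Union Mortgage
(Lender A wins every loan-to-value group but Union Mortgage wins overall — Lender A's loans skew toward the low-rate LTV over 85% group.)

Union Mortgage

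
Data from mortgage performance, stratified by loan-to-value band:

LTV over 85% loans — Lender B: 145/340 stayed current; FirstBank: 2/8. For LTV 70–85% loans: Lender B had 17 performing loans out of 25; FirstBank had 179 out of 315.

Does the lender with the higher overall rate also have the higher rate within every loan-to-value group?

No

LTV over 85%: Lender B 145/340 = 42.6%, FirstBank 2/8 = 25.0% → Lender B
LTV 70–85%: Lender B 17/25 = 68.0%, FirstBank 179/315 = 56.8% → Lender B
Overall: Lender B 162/365 = 44.4%, FirstBank 181/323 = 56.0% → FirstBank
Lender B wins each loan-to-value group but FirstBank wins overall — the comparison reverses. Lender B's loans skew toward LTV over 85%, which has a lower base rate.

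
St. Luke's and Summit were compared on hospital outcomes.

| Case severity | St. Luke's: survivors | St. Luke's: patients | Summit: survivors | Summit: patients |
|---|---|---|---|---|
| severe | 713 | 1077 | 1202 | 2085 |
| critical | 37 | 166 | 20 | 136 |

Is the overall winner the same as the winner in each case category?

Severe: St. Luke's 713/1077 = 66.2%, Summit 1202/2085 = 57.6% → St. Luke's
Critical: St. Luke's 37/166 = 22.3%, Summit 20/136 = 14.7% → St. Luke's
Overall: St. Luke's 750/1243 = 60.3%, Summit 1222/2221 = 55.0% → St. Luke's
St. Luke's wins overall and in every case group — no reversal.

Yes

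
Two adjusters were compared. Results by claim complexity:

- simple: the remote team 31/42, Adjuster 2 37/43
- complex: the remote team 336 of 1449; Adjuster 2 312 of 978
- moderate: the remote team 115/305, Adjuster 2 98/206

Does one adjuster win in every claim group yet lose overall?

Simple: the remote team 31/42 = 73.8%, Adjuster 2 37/43 = 86.0% → Adjuster 2
Complex: the remote team 336/1449 = 23.2%, Adjuster 2 312/978 = 31.9% → Adjuster 2
Moderate: the remote team 115/305 = 37.7%, Adjuster 2 98/206 = 47.6% → Adjuster 2
Overall: the remote team 482/1796 = 26.8%, Adjuster 2 447/1227 = 36.4% → Adjuster 2
Adjuster 2 wins overall and in every claim group — no reversal.

No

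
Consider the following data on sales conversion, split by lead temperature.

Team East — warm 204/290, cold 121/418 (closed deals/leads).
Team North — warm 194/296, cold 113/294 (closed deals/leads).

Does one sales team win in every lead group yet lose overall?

Warm: Team East 204/290 = 70.3%, Team North 194/296 = 65.5% → Team East
Cold: Team East 121/418 = 28.9%, Team North 113/294 = 38.4% → Team North
Overall: Team East 325/708 = 45.9%, Team North 307/590 = 52.0% → Team North
Neither sweeps: Team East wins 1 of 2 groups, Team North wins 1. Team North wins overall but not every group — no Simpson reversal.

No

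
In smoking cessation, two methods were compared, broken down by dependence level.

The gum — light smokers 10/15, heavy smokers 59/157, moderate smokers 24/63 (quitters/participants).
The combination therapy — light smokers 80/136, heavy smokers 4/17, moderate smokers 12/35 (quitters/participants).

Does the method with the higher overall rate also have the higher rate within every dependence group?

No

Light smokers: the gum 10/15 = 66.7%, the combination therapy 80/136 = 58.8% → the gum
Heavy smokers: the gum 59/157 = 37.6%, the combination therapy 4/17 = 23.5% → the gum
Moderate smokers: the gum 24/63 = 38.1%, the combination therapy 12/35 = 34.3% → the gum
Overall: the gum 93/235 = 39.6%, the combination therapy 96/188 = 51.1% → the combination therapy
The gum wins each dependence group but the combination therapy wins overall — the comparison reverses. The gum's participants skew toward heavy smokers, which has a lower base rate.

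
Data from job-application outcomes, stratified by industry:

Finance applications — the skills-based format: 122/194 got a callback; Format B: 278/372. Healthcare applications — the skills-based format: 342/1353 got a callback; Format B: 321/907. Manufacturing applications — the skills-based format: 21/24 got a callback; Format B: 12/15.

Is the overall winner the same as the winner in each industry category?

Finance: the skills-based format 122/194 = 62.9%, Format B 278/372 = 74.7% → Format B
Healthcare: the skills-based format 342/1353 = 25.3%, Format B 321/907 = 35.4% → Format B
Manufacturing: the skills-based format 21/24 = 87.5%, Format B 12/15 = 80.0% → the skills-based format
Overall: the skills-based format 485/1571 = 30.9%, Format B 611/1294 = 47.2% → Format B
Neither sweeps: the skills-based format wins 1 of 3 groups, Format B wins 2. Format B wins overall but not every group — no Simpson reversal.

No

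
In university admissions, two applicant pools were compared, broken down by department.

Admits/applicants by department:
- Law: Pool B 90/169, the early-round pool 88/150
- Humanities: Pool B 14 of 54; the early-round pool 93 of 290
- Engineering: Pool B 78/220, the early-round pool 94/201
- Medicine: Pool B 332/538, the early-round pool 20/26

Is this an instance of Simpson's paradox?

Yes

Law: Pool B 90/169 = 53.3%, the early-round pool 88/150 = 58.7% → the early-round pool
Humanities: Pool B 14/54 = 25.9%, the early-round pool 93/290 = 32.1% → the early-round pool
Engineering: Pool B 78/220 = 35.5%, the early-round pool 94/201 = 46.8% → the early-round pool
Medicine: Pool B 332/538 = 61.7%, the early-round pool 20/26 = 76.9% → the early-round pool
Overall: Pool B 514/981 = 52.4%, the early-round pool 295/667 = 44.2% → Pool B
The early-round pool wins each department group but Pool B wins overall — the comparison reverses. The early-round pool's applicants skew toward Humanities, which has a lower base rate.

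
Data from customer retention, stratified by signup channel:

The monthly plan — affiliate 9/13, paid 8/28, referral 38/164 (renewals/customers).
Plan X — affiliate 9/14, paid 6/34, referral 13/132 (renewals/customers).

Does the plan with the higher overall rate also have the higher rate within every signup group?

Affiliate: the monthly plan 9/13 = 69.2%, Plan X 9/14 = 64.3% → the monthly plan
Paid: the monthly plan 8/28 = 28.6%, Plan X 6/34 = 17.6% → the monthly plan
Referral: the monthly plan 38/164 = 23.2%, Plan X 13/132 = 9.8% → the monthly plan
Overall: the monthly plan 55/205 = 26.8%, Plan X 28/180 = 15.6% → the monthly plan
The monthly plan wins overall and in every signup group — no reversal.

Yes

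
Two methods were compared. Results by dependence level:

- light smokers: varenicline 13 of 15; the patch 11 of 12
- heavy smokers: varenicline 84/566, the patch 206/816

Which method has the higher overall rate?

the patch

Light smokers: varenicline 13/15 = 86.7%, the patch 11/12 = 91.7% → the patch
Heavy smokers: varenicline 84/566 = 14.8%, the patch 206/816 = 25.2% → the patch
Overall: varenicline 97/581 = 16.7%, the patch 217/828 = 26.2% → the patch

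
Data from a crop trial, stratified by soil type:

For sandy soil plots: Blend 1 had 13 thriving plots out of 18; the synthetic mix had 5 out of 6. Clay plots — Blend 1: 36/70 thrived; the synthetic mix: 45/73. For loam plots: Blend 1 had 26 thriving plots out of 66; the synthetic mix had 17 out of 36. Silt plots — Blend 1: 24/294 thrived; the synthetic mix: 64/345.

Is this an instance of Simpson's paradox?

Sandy soil: Blend 1 13/18 = 72.2%, the synthetic mix 5/6 = 83.3% → the synthetic mix
Clay: Blend 1 36/70 = 51.4%, the synthetic mix 45/73 = 61.6% → the synthetic mix
Loam: Blend 1 26/66 = 39.4%, the synthetic mix 17/36 = 47.2% → the synthetic mix
Silt: Blend 1 24/294 = 8.2%, the synthetic mix 64/345 = 18.6% → the synthetic mix
Overall: Blend 1 99/448 = 22.1%, the synthetic mix 131/460 = 28.5% → the synthetic mix
The synthetic mix wins overall and in every soil group — no reversal.

No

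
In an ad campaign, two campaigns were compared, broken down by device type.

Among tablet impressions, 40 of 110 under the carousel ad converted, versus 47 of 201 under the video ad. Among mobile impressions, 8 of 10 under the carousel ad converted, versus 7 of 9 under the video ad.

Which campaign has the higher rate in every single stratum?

the carousel ad

Tablet: the carousel ad 40/110 = 36.4%, the video ad 47/201 = 23.4% → the carousel ad
Mobile: the carousel ad 8/10 = 80.0%, the video ad 7/9 = 77.8% → the carousel ad
The carousel ad has the higher rate in both groups.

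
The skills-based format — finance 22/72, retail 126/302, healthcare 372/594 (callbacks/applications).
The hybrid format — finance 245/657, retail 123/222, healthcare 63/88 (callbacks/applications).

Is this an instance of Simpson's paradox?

Finance: the skills-based format 22/72 = 30.6%, the hybrid format 245/657 = 37.3% → the hybrid format
Retail: the skills-based format 126/302 = 41.7%, the hybrid format 123/222 = 55.4% → the hybrid format
Healthcare: the skills-based format 372/594 = 62.6%, the hybrid format 63/88 = 71.6% → the hybrid format
Overall: the skills-based format 520/968 = 53.7%, the hybrid format 431/967 = 44.6% → the skills-based format
The hybrid format wins each industry group but the skills-based format wins overall — the comparison reverses. The hybrid format's applications skew toward finance, which has a lower base rate.

Yes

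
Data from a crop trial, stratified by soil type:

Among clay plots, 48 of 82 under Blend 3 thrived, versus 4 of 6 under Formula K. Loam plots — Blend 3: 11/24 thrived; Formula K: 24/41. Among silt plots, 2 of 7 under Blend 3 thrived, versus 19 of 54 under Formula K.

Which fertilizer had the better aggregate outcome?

Clay: Blend 3 48/82 = 58.5%, Formula K 4/6 = 66.7% → Formula K
Loam: Blend 3 11/24 = 45.8%, Formula K 24/41 = 58.5% → Formula K
Silt: Blend 3 2/7 = 28.6%, Formula K 19/54 = 35.2% → Formula K
Overall: Blend 3 61/113 = 54.0%, Formula K 47/101 = 46.5% → Blend 3
(Formula K wins every soil group but Blend 3 wins overall — Formula K's plots skew toward the low-rate silt group.)

Blend 3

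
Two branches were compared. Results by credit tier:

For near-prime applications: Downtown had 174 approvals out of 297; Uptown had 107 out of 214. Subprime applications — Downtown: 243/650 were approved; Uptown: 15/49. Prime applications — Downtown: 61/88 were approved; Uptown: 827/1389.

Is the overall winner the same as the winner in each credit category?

Near-prime: Downtown 174/297 = 58.6%, Uptown 107/214 = 50.0% → Downtown
Subprime: Downtown 243/650 = 37.4%, Uptown 15/49 = 30.6% → Downtown
Prime: Downtown 61/88 = 69.3%, Uptown 827/1389 = 59.5% → Downtown
Overall: Downtown 478/1035 = 46.2%, Uptown 949/1652 = 57.4% → Uptown
Downtown wins each credit group but Uptown wins overall — the comparison reverses. Downtown's applications skew toward subprime, which has a lower base rate.

No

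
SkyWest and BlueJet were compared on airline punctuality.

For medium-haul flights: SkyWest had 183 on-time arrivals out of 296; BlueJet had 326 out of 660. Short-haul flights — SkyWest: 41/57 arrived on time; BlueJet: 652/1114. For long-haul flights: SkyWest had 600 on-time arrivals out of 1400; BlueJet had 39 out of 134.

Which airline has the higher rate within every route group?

Medium-haul: SkyWest 183/296 = 61.8%, BlueJet 326/660 = 49.4% → SkyWest
Short-haul: SkyWest 41/57 = 71.9%, BlueJet 652/1114 = 58.5% → SkyWest
Long-haul: SkyWest 600/1400 = 42.9%, BlueJet 39/134 = 29.1% → SkyWest
SkyWest has the higher rate in all 3 groups.

SkyWest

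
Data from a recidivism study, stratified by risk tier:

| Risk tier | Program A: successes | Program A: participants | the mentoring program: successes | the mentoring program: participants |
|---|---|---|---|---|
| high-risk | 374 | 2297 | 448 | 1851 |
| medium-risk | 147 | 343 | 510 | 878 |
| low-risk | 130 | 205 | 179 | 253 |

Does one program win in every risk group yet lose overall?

High-risk: Program A 374/2297 = 16.3%, the mentoring program 448/1851 = 24.2% → the mentoring program
Medium-risk: Program A 147/343 = 42.9%, the mentoring program 510/878 = 58.1% → the mentoring program
Low-risk: Program A 130/205 = 63.4%, the mentoring program 179/253 = 70.8% → the mentoring program
Overall: Program A 651/2845 = 22.9%, the mentoring program 1137/2982 = 38.1% → the mentoring program
The mentoring program wins overall and in every risk group — no reversal.

No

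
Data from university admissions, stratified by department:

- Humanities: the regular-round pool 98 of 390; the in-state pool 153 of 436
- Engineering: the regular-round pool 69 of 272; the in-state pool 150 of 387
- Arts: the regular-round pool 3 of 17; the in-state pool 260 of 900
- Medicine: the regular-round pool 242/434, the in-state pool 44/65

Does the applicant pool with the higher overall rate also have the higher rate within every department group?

No

Humanities: the regular-round pool 98/390 = 25.1%, the in-state pool 153/436 = 35.1% → the in-state pool
Engineering: the regular-round pool 69/272 = 25.4%, the in-state pool 150/387 = 38.8% → the in-state pool
Arts: the regular-round pool 3/17 = 17.6%, the in-state pool 260/900 = 28.9% → the in-state pool
Medicine: the regular-round pool 242/434 = 55.8%, the in-state pool 44/65 = 67.7% → the in-state pool
Overall: the regular-round pool 412/1113 = 37.0%, the in-state pool 607/1788 = 33.9% → the regular-round pool
The in-state pool wins each department group but the regular-round pool wins overall — the comparison reverses. The in-state pool's applicants skew toward Arts, which has a lower base rate.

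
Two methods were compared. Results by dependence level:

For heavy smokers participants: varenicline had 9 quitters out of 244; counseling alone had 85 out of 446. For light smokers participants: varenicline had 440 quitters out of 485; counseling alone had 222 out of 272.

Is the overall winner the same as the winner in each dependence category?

No

Heavy smokers: varenicline 9/244 = 3.7%, counseling alone 85/446 = 19.1% → counseling alone
Light smokers: varenicline 440/485 = 90.7%, counseling alone 222/272 = 81.6% → varenicline
Overall: varenicline 449/729 = 61.6%, counseling alone 307/718 = 42.8% → varenicline
Neither sweeps: varenicline wins 1 of 2 groups, counseling alone wins 1. Varenicline wins overall but not every group — no Simpson reversal.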